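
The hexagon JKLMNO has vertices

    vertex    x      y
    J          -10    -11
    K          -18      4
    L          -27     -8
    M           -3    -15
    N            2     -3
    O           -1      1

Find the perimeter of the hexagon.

|JK| = √((-8)² + (15)²) = √289 = 17
|KL| = √((-9)² + (-12)²) = √225 = 15
|LM| = √((24)² + (-7)²) = √625 = 25
|MN| = √((5)² + (12)²) = √169 = 13
|NO| = √((-3)² + (4)²) = √25 = 5
|OJ| = √((-9)² + (-12)²) = √225 = 15
Perimeter = 17 + 15 + 25 + 13 + 5 + 15 = 90.

90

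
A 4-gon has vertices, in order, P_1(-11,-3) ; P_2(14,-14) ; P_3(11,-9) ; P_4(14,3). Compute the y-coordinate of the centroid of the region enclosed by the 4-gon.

-145/33

Apply Gauss's area formula. First the cross-terms c_i = x_i·y_{i+1} − x_{i+1}·y_i:
  196, 28, 159, -9  ⇒  2A = 374, A = 187.
Then Σ (y_i + y_{i+1})·c_i = -4930, so ȳ = -4930 / (6·187) = -145/33.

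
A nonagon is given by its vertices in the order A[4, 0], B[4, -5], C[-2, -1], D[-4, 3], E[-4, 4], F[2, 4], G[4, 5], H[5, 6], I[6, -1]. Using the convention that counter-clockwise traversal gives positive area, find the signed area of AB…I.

Apply the shoelace (surveyor's) formula: 2A = Σ (x_i·y_{i+1} − x_{i+1}·y_i), indices taken mod 9.
Σ = (-20) + (-14) + (-10) + (-4) + (-24) + (-6) + (-1) + (-41) + (4) = -116
Signed area = Σ/2 = -58 (negative ⇒ clockwise traversal).

-58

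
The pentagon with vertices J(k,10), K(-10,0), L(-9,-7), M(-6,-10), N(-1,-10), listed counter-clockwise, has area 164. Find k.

7

Write out the shoelace sum; only the two edges meeting at J involve k:
2·Area = [((-1)·10 − k·(-10)) + (k·0 − (-10)·10)] + 168
       = 10·k + 258 = 328
⇒ k = 7.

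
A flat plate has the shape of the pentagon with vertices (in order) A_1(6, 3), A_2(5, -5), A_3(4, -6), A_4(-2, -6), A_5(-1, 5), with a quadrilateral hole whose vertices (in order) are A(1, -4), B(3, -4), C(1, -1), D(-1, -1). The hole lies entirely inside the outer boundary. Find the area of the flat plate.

64

Outer boundary:
Apply Gauss's area formula: 2A = Σ (x_i·y_{i+1} − x_{i+1}·y_i), indices taken mod 5.
Σ = (-45) + (-10) + (-36) + (-16) + (-33) = -140
Area = |Σ|/2 = 70.
Hole:
Apply Gauss's area formula: 2A = Σ (x_i·y_{i+1} − x_{i+1}·y_i), indices taken mod 4.
Σ = (8) + (1) + (-2) + (5) = 12
Area = |Σ|/2 = 6.
Net area = 70 − 6 = 64.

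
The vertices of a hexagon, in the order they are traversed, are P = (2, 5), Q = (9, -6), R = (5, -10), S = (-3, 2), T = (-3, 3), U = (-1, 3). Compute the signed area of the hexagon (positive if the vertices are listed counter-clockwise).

Apply the surveyor's formula: 2A = Σ (x_i·y_{i+1} − x_{i+1}·y_i), indices taken mod 6.
Σ = (-57) + (-60) + (-20) + (-3) + (-6) + (-11) = -157
Signed area = Σ/2 = -78.5 (negative ⇒ clockwise traversal).

-78.5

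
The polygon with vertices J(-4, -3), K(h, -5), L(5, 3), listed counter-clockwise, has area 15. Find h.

-2

The doubled signed area Σ (x_i y_{i+1} − x_{i+1} y_i) is linear in h.
With h=0 it equals 42; the coefficient of h is 6 (from the two edges through K).
So 6·h + 42 = 2·15 = 30 ⇒ h = -2.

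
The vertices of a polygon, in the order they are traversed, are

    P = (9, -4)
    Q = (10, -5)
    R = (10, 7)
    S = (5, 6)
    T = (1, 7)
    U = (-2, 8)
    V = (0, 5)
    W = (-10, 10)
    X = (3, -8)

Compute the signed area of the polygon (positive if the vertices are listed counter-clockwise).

P→Q: (9)(-5) − (10)(-4) = -5
Q→R: (10)(7) − (10)(-5) = 120
R→S: (10)(6) − (5)(7) = 25
S→T: (5)(7) − (1)(6) = 29
T→U: (1)(8) − (-2)(7) = 22
U→V: (-2)(5) − (0)(8) = -10
V→W: (0)(10) − (-10)(5) = 50
W→X: (-10)(-8) − (3)(10) = 50
X→P: (3)(-4) − (9)(-8) = 60
Σ = 341
Signed area = Σ/2 = 170.5 (positive ⇒ counter-clockwise traversal).

170.5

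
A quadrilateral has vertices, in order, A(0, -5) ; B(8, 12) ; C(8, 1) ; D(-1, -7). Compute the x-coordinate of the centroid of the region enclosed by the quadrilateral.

739/147

Apply the surveyor's formula. First the cross-terms c_i = x_i·y_{i+1} − x_{i+1}·y_i:
  40, -88, -55, 5  ⇒  2A = -98, A = -49.
Then Σ (x_i + x_{i+1})·c_i = -1478, so x̄ = -1478 / (6·(-49)) = 739/147.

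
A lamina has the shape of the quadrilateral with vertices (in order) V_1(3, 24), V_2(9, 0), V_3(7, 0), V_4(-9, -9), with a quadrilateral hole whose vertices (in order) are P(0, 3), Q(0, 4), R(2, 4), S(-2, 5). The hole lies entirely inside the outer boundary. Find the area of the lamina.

Outer boundary:
Apply Gauss's area formula: 2A = Σ (x_i·y_{i+1} − x_{i+1}·y_i), indices taken mod 4.
Σ = (-216) + (0) + (-63) + (-189) = -468
Area = |Σ|/2 = 234.
Hole:
Apply Gauss's area formula: 2A = Σ (x_i·y_{i+1} − x_{i+1}·y_i), indices taken mod 4.
Σ = (0) + (-8) + (18) + (-6) = 4
Area = |Σ|/2 = 2.
Net area = 234 − 2 = 232.

232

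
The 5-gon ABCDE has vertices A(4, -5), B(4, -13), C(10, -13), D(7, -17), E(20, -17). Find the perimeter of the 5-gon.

|AB| = √((0)² + (-8)²) = √64 = 8
|BC| = √((6)² + (0)²) = √36 = 6
|CD| = √((-3)² + (-4)²) = √25 = 5
|DE| = √((13)² + (0)²) = √169 = 13
|EA| = √((-16)² + (12)²) = √400 = 20
Perimeter = 8 + 6 + 5 + 13 + 20 = 52.

52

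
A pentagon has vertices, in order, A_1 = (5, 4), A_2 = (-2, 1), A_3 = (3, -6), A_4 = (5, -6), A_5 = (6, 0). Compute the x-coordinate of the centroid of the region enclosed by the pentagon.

Apply the shoelace (surveyor's) formula. First the cross-terms c_i = x_i·y_{i+1} − x_{i+1}·y_i:
  13, 9, 12, 36, 24  ⇒  2A = 94, A = 47.
Then Σ (x_i + x_{i+1})·c_i = 804, so x̄ = 804 / (6·47) = 134/47.

134/47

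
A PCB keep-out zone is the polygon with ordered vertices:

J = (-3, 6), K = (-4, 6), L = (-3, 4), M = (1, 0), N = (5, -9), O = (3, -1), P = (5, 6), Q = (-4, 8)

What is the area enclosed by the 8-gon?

52

Cross-terms: 6, 2, -4, -9, 22, 23, 64, 0  ⇒  Σ = 104
Area = |Σ|/2 = 52.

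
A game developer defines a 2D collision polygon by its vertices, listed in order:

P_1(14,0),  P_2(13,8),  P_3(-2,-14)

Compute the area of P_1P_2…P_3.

Apply Gauss's area formula: 2A = Σ (x_i·y_{i+1} − x_{i+1}·y_i), indices taken mod 3.
Σ = (112) + (-166) + (196) = 142
Area = |Σ|/2 = 71.

71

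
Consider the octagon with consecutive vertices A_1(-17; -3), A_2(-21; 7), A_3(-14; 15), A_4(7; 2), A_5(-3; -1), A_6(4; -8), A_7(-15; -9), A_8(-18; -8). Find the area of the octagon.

392.5

Σ = (-182) + (-217) + (-133) + (-1) + (28) + (-156) + (-42) + (-82) = -785
Area = |Σ|/2 = 392.5.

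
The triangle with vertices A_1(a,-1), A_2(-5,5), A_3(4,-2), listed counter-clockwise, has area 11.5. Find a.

The doubled signed area Σ (x_i y_{i+1} − x_{i+1} y_i) is linear in a.
With a=0 it equals -19; the coefficient of a is 7 (from the two edges through A_1).
So 7·a + -19 = 2·11.5 = 23 ⇒ a = 6.

6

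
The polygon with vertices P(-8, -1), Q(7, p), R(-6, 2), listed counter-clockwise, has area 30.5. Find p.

The doubled signed area Σ (x_i y_{i+1} − x_{i+1} y_i) is linear in p.
With p=0 it equals 43; the coefficient of p is -2 (from the two edges through Q).
So -2·p + 43 = 2·30.5 = 61 ⇒ p = -9.

-9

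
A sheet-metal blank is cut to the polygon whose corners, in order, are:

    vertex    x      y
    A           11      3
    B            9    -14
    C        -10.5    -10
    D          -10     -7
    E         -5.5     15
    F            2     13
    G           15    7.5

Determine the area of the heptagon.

A→B: (11)(-14) − (9)(3) = -181
B→C: (9)(-10) − (-10.5)(-14) = -237
C→D: (-10.5)(-7) − (-10)(-10) = -26.5
D→E: (-10)(15) − (-5.5)(-7) = -188.5
E→F: (-5.5)(13) − (2)(15) = -101.5
F→G: (2)(7.5) − (15)(13) = -180
G→A: (15)(3) − (11)(7.5) = -37.5
Σ = -952
Area = |Σ|/2 = 476.

476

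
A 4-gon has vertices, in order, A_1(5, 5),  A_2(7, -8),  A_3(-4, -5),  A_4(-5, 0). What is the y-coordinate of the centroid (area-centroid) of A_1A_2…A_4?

-137/72

Apply the surveyor's formula. First the cross-terms c_i = x_i·y_{i+1} − x_{i+1}·y_i:
  -75, -67, -25, -25  ⇒  2A = -192, A = -96.
Then Σ (y_i + y_{i+1})·c_i = 1096, so ȳ = 1096 / (6·(-96)) = -137/72.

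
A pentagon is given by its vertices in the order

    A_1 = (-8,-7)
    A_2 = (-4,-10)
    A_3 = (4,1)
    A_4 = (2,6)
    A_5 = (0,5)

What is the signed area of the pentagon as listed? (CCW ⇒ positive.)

80

Apply the shoelace (surveyor's) formula: 2A = Σ (x_i·y_{i+1} − x_{i+1}·y_i), indices taken mod 5.
Σ = (52) + (36) + (22) + (10) + (40) = 160
Signed area = Σ/2 = 80 (positive ⇒ counter-clockwise traversal).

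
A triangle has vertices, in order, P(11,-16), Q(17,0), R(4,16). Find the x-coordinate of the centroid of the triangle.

Apply Gauss's area formula. First the cross-terms c_i = x_i·y_{i+1} − x_{i+1}·y_i:
  272, 272, -240  ⇒  2A = 304, A = 152.
Then Σ (x_i + x_{i+1})·c_i = 9728, so x̄ = 9728 / (6·152) = 32/3.

32/3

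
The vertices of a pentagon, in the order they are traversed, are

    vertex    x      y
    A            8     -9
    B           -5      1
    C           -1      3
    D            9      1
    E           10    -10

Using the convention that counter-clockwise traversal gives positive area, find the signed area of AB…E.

Apply the shoelace (surveyor's) formula: 2A = Σ (x_i·y_{i+1} − x_{i+1}·y_i), indices taken mod 5.
Cross-terms: -37, -14, -28, -100, -10  ⇒  Σ = -189
Signed area = Σ/2 = -94.5 (negative ⇒ clockwise traversal).

-94.5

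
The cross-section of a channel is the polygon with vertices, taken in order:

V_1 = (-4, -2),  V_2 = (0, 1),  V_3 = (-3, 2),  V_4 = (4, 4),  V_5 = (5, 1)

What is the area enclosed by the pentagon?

Apply Gauss's area formula: 2A = Σ (x_i·y_{i+1} − x_{i+1}·y_i), indices taken mod 5.
Cross-terms: -4, 3, -20, -16, -6  ⇒  Σ = -43
Area = |Σ|/2 = 21.5.

21.5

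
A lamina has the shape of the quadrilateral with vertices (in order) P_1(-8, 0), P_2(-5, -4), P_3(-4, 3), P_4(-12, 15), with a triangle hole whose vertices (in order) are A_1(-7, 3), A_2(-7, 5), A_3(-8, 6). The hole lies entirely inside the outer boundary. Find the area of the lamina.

47.5

Outer boundary:
Apply the shoelace formula: 2A = Σ (x_i·y_{i+1} − x_{i+1}·y_i), indices taken mod 4.
Cross-terms: 32, -31, -24, 120  ⇒  Σ = 97
Area = |Σ|/2 = 48.5.
Hole:
Apply the shoelace formula: 2A = Σ (x_i·y_{i+1} − x_{i+1}·y_i), indices taken mod 3.
Σ = (-14) + (-2) + (18) = 2
Area = |Σ|/2 = 1.
Net area = 48.5 − 1 = 47.5.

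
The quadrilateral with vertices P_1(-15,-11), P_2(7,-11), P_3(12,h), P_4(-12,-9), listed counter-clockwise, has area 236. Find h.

11

The doubled signed area Σ (x_i y_{i+1} − x_{i+1} y_i) is linear in h.
With h=0 it equals 263; the coefficient of h is 19 (from the two edges through P_3).
So 19·h + 263 = 2·236 = 472 ⇒ h = 11.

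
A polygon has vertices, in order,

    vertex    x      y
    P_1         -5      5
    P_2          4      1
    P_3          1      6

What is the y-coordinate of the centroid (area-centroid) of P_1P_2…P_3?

4

Apply Gauss's area formula. First the cross-terms c_i = x_i·y_{i+1} − x_{i+1}·y_i:
  -25, 23, 35  ⇒  2A = 33, A = 16.5.
Then Σ (y_i + y_{i+1})·c_i = 396, so ȳ = 396 / (6·16.5) = 4.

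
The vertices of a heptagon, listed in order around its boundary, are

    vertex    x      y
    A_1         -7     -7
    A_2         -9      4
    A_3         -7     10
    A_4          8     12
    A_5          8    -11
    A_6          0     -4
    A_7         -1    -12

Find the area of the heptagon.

Apply the shoelace (surveyor's) formula: 2A = Σ (x_i·y_{i+1} − x_{i+1}·y_i), indices taken mod 7.
Σ = (-91) + (-62) + (-164) + (-184) + (-32) + (-4) + (-77) = -614
Area = |Σ|/2 = 307.

307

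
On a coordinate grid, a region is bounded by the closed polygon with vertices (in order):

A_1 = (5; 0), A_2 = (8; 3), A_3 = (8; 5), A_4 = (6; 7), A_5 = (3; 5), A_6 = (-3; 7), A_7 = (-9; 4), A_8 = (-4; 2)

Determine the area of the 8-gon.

70.5

A_1→A_2: (5)(3) − (8)(0) = 15
A_2→A_3: (8)(5) − (8)(3) = 16
A_3→A_4: (8)(7) − (6)(5) = 26
A_4→A_5: (6)(5) − (3)(7) = 9
A_5→A_6: (3)(7) − (-3)(5) = 36
A_6→A_7: (-3)(4) − (-9)(7) = 51
A_7→A_8: (-9)(2) − (-4)(4) = -2
A_8→A_1: (-4)(0) − (5)(2) = -10
Σ = 141
Area = |Σ|/2 = 70.5.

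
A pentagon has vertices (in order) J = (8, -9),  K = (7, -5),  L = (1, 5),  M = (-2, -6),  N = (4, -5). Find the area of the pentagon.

52.5

Apply the shoelace (surveyor's) formula: 2A = Σ (x_i·y_{i+1} − x_{i+1}·y_i), indices taken mod 5.
Σ = (23) + (40) + (4) + (34) + (4) = 105
Area = |Σ|/2 = 52.5.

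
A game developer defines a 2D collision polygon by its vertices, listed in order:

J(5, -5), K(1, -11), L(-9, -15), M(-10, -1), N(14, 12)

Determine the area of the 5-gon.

Apply Gauss's area formula: 2A = Σ (x_i·y_{i+1} − x_{i+1}·y_i), indices taken mod 5.
Σ = (-50) + (-114) + (-141) + (-106) + (-130) = -541
Area = |Σ|/2 = 270.5.

270.5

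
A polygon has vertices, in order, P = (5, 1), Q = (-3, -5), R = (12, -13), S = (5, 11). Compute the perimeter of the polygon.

62

|PQ| = √((-8)² + (-6)²) = √100 = 10
|QR| = √((15)² + (-8)²) = √289 = 17
|RS| = √((-7)² + (24)²) = √625 = 25
|SP| = √((0)² + (-10)²) = √100 = 10
Perimeter = 10 + 17 + 25 + 10 = 62.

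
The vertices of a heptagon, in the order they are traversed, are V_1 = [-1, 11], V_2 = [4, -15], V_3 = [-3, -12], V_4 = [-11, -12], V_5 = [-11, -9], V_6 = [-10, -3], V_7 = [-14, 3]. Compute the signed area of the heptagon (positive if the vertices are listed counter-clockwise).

-265.5

Apply the surveyor's formula: 2A = Σ (x_i·y_{i+1} − x_{i+1}·y_i), indices taken mod 7.
V_1→V_2: (-1)(-15) − (4)(11) = -29
V_2→V_3: (4)(-12) − (-3)(-15) = -93
V_3→V_4: (-3)(-12) − (-11)(-12) = -96
V_4→V_5: (-11)(-9) − (-11)(-12) = -33
V_5→V_6: (-11)(-3) − (-10)(-9) = -57
V_6→V_7: (-10)(3) − (-14)(-3) = -72
V_7→V_1: (-14)(11) − (-1)(3) = -151
Σ = -531
Signed area = Σ/2 = -265.5 (negative ⇒ clockwise traversal).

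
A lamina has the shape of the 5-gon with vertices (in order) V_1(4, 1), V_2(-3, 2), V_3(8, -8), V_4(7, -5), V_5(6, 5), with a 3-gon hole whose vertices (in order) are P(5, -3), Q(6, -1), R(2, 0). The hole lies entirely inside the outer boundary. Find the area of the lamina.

38.5

Outer boundary:
Apply the shoelace formula: 2A = Σ (x_i·y_{i+1} − x_{i+1}·y_i), indices taken mod 5.
V_1→V_2: (4)(2) − (-3)(1) = 11
V_2→V_3: (-3)(-8) − (8)(2) = 8
V_3→V_4: (8)(-5) − (7)(-8) = 16
V_4→V_5: (7)(5) − (6)(-5) = 65
V_5→V_1: (6)(1) − (4)(5) = -14
Σ = 86
Area = |Σ|/2 = 43.
Hole:
Apply the surveyor's formula: 2A = Σ (x_i·y_{i+1} − x_{i+1}·y_i), indices taken mod 3.
P→Q: (5)(-1) − (6)(-3) = 13
Q→R: (6)(0) − (2)(-1) = 2
R→P: (2)(-3) − (5)(0) = -6
Σ = 9
Area = |Σ|/2 = 4.5.
Net area = 43 − 4.5 = 38.5.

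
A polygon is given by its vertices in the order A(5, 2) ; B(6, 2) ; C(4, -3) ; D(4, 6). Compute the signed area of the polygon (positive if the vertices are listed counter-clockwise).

-7

Σ = (-2) + (-26) + (36) + (-22) = -14
Signed area = Σ/2 = -7 (negative ⇒ clockwise traversal).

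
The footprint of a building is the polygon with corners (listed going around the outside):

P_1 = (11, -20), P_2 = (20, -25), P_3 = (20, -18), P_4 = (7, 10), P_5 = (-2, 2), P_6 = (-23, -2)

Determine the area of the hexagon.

578.5

Σ = (125) + (140) + (326) + (34) + (50) + (482) = 1157
Area = |Σ|/2 = 578.5.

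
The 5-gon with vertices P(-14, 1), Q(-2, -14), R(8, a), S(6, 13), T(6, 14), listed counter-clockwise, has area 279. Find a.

Write out the shoelace sum; only the two edges meeting at R involve a:
2·Area = [((-2)·a − 8·(-14)) + (8·13 − 6·a)] + 406
       = -8·a + 622 = 558
⇒ a = 8.

8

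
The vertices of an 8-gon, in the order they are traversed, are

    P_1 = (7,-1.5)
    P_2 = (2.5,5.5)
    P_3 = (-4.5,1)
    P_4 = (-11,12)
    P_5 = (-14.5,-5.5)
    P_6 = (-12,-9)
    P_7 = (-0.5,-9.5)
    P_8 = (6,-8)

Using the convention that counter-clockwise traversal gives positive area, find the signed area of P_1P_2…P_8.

Apply Gauss's area formula: 2A = Σ (x_i·y_{i+1} − x_{i+1}·y_i), indices taken mod 8.
Cross-terms: 42.25, 27.25, -43, 234.5, 64.5, 109.5, 61, 47  ⇒  Σ = 543
Signed area = Σ/2 = 271.5 (positive ⇒ counter-clockwise traversal).

271.5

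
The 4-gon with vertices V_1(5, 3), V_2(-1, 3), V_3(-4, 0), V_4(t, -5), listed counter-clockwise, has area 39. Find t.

Write out the shoelace sum; only the two edges meeting at V_4 involve t:
2·Area = [((-4)·(-5) − t·0) + (t·3 − 5·(-5))] + 30
       = 3·t + 75 = 78
⇒ t = 1.

1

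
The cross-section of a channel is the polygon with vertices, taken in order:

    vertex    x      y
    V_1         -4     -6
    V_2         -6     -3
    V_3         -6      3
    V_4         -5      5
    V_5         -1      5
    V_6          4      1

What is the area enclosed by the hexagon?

68

Apply the shoelace (surveyor's) formula: 2A = Σ (x_i·y_{i+1} − x_{i+1}·y_i), indices taken mod 6.
V_1→V_2: (-4)(-3) − (-6)(-6) = -24
V_2→V_3: (-6)(3) − (-6)(-3) = -36
V_3→V_4: (-6)(5) − (-5)(3) = -15
V_4→V_5: (-5)(5) − (-1)(5) = -20
V_5→V_6: (-1)(1) − (4)(5) = -21
V_6→V_1: (4)(-6) − (-4)(1) = -20
Σ = -136
Area = |Σ|/2 = 68.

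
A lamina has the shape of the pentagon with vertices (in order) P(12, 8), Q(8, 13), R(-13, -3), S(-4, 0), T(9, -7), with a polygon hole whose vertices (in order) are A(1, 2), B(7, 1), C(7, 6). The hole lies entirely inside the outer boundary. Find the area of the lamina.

Outer boundary:
Σ = (92) + (145) + (-12) + (28) + (156) = 409
Area = |Σ|/2 = 204.5.
Hole:
Cross-terms: -13, 35, 8  ⇒  Σ = 30
Area = |Σ|/2 = 15.
Net area = 204.5 − 15 = 189.5.

189.5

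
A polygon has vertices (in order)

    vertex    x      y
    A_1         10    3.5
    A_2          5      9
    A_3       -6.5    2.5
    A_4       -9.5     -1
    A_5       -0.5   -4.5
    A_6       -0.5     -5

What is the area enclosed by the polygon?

132.25

A_1→A_2: (10)(9) − (5)(3.5) = 72.5
A_2→A_3: (5)(2.5) − (-6.5)(9) = 71
A_3→A_4: (-6.5)(-1) − (-9.5)(2.5) = 30.25
A_4→A_5: (-9.5)(-4.5) − (-0.5)(-1) = 42.25
A_5→A_6: (-0.5)(-5) − (-0.5)(-4.5) = 0.25
A_6→A_1: (-0.5)(3.5) − (10)(-5) = 48.25
Σ = 264.5
Area = |Σ|/2 = 132.25.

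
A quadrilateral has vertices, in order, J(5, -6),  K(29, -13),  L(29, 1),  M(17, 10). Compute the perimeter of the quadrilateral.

74

|JK| = √((24)² + (-7)²) = √625 = 25
|KL| = √((0)² + (14)²) = √196 = 14
|LM| = √((-12)² + (9)²) = √225 = 15
|MJ| = √((-12)² + (-16)²) = √400 = 20
Perimeter = 25 + 14 + 15 + 20 = 74.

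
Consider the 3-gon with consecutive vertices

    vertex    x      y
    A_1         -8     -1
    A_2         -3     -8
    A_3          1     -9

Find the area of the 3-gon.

11.5

A_1→A_2: (-8)(-8) − (-3)(-1) = 61
A_2→A_3: (-3)(-9) − (1)(-8) = 35
A_3→A_1: (1)(-1) − (-8)(-9) = -73
Σ = 23
Area = |Σ|/2 = 11.5.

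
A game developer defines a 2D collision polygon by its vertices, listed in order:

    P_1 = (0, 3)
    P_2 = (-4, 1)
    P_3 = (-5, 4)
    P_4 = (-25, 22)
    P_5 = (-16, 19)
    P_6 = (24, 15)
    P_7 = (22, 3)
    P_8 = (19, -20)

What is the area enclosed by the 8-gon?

763

Σ = (12) + (-11) + (-10) + (-123) + (-696) + (-258) + (-497) + (57) = -1526
Area = |Σ|/2 = 763.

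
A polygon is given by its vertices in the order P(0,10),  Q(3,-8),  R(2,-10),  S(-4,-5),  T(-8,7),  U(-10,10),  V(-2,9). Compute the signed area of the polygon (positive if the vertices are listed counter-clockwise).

Cross-terms: -30, -14, -50, -68, -10, -70, -20  ⇒  Σ = -262
Signed area = Σ/2 = -131 (negative ⇒ clockwise traversal).

-131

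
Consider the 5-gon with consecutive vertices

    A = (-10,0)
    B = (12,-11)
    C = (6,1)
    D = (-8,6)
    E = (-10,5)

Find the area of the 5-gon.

Cross-terms: 110, 78, 44, 20, 50  ⇒  Σ = 302
Area = |Σ|/2 = 151.

151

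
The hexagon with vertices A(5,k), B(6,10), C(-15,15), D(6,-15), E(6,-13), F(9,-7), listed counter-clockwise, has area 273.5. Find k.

0

Write out the shoelace sum; only the two edges meeting at A involve k:
2·Area = [(9·k − 5·(-7)) + (5·10 − 6·k)] + 462
       = 3·k + 547 = 547
⇒ k = 0.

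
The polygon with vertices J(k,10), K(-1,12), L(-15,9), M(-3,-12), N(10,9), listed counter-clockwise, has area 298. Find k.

5

Write out the shoelace sum; only the two edges meeting at J involve k:
2·Area = [(10·10 − k·9) + (k·12 − (-1)·10)] + 471
       = 3·k + 581 = 596
⇒ k = 5.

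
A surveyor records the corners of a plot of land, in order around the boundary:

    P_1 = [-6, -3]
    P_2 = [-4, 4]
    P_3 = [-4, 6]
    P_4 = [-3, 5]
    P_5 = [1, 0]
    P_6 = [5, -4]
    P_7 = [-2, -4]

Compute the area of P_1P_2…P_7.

P_1→P_2: (-6)(4) − (-4)(-3) = -36
P_2→P_3: (-4)(6) − (-4)(4) = -8
P_3→P_4: (-4)(5) − (-3)(6) = -2
P_4→P_5: (-3)(0) − (1)(5) = -5
P_5→P_6: (1)(-4) − (5)(0) = -4
P_6→P_7: (5)(-4) − (-2)(-4) = -28
P_7→P_1: (-2)(-3) − (-6)(-4) = -18
Σ = -101
Area = |Σ|/2 = 50.5.

50.5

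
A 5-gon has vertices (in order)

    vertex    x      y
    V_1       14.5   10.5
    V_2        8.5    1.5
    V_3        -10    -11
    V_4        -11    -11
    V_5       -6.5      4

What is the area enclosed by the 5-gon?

199.375

Apply Gauss's area formula: 2A = Σ (x_i·y_{i+1} − x_{i+1}·y_i), indices taken mod 5.
Σ = (-67.5) + (-78.5) + (-11) + (-115.5) + (-126.25) = -398.75
Area = |Σ|/2 = 199.375.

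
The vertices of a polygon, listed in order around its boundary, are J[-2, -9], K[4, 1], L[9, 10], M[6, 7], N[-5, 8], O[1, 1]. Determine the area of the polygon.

Σ = (34) + (31) + (3) + (83) + (-13) + (-7) = 131
Area = |Σ|/2 = 65.5.

65.5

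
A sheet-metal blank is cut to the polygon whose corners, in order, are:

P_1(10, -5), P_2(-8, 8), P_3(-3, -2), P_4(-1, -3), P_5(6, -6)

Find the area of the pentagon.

70.5

P_1→P_2: (10)(8) − (-8)(-5) = 40
P_2→P_3: (-8)(-2) − (-3)(8) = 40
P_3→P_4: (-3)(-3) − (-1)(-2) = 7
P_4→P_5: (-1)(-6) − (6)(-3) = 24
P_5→P_1: (6)(-5) − (10)(-6) = 30
Σ = 141
Area = |Σ|/2 = 70.5.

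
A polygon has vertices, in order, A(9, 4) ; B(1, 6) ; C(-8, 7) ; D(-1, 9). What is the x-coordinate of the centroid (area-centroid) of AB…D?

-4/27

Apply the shoelace (surveyor's) formula. First the cross-terms c_i = x_i·y_{i+1} − x_{i+1}·y_i:
  50, 55, -65, -85  ⇒  2A = -45, A = -22.5.
Then Σ (x_i + x_{i+1})·c_i = 20, so x̄ = 20 / (6·(-22.5)) = -4/27.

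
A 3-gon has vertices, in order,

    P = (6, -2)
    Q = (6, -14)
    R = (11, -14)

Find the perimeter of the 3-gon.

30

|PQ| = √((0)² + (-12)²) = √144 = 12
|QR| = √((5)² + (0)²) = √25 = 5
|RP| = √((-5)² + (12)²) = √169 = 13
Perimeter = 12 + 5 + 13 = 30.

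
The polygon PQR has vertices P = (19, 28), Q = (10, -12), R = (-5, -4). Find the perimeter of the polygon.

98

|PQ| = √((-9)² + (-40)²) = √1681 = 41
|QR| = √((-15)² + (8)²) = √289 = 17
|RP| = √((24)² + (32)²) = √1600 = 40
Perimeter = 41 + 17 + 40 = 98.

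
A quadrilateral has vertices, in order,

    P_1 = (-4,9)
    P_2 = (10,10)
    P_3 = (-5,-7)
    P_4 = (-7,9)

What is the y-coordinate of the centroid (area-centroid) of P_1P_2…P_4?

1068/271

Apply the shoelace (surveyor's) formula. First the cross-terms c_i = x_i·y_{i+1} − x_{i+1}·y_i:
  -130, -20, -94, -27  ⇒  2A = -271, A = -135.5.
Then Σ (y_i + y_{i+1})·c_i = -3204, so ȳ = -3204 / (6·(-135.5)) = 1068/271.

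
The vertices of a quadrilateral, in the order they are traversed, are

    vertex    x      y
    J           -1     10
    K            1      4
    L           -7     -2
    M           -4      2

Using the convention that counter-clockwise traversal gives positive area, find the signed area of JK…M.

-24

Apply the surveyor's formula: 2A = Σ (x_i·y_{i+1} − x_{i+1}·y_i), indices taken mod 4.
J→K: (-1)(4) − (1)(10) = -14
K→L: (1)(-2) − (-7)(4) = 26
L→M: (-7)(2) − (-4)(-2) = -22
M→J: (-4)(10) − (-1)(2) = -38
Σ = -48
Signed area = Σ/2 = -24 (negative ⇒ clockwise traversal).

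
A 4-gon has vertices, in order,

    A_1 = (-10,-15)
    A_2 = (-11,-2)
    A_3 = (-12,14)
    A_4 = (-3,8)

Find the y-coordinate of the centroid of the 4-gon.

Apply the shoelace (surveyor's) formula. First the cross-terms c_i = x_i·y_{i+1} − x_{i+1}·y_i:
  -145, -178, -54, 125  ⇒  2A = -252, A = -126.
Then Σ (y_i + y_{i+1})·c_i = -1734, so ȳ = -1734 / (6·(-126)) = 289/126.

289/126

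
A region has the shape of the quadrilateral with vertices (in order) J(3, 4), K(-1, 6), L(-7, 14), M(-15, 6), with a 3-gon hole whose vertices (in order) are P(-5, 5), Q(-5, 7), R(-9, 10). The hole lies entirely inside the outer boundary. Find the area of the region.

66

Outer boundary:
Apply the shoelace (surveyor's) formula: 2A = Σ (x_i·y_{i+1} − x_{i+1}·y_i), indices taken mod 4.
Cross-terms: 22, 28, 168, -78  ⇒  Σ = 140
Area = |Σ|/2 = 70.
Hole:
Apply the shoelace (surveyor's) formula: 2A = Σ (x_i·y_{i+1} − x_{i+1}·y_i), indices taken mod 3.
P→Q: (-5)(7) − (-5)(5) = -10
Q→R: (-5)(10) − (-9)(7) = 13
R→P: (-9)(5) − (-5)(10) = 5
Σ = 8
Area = |Σ|/2 = 4.
Net area = 70 − 4 = 66.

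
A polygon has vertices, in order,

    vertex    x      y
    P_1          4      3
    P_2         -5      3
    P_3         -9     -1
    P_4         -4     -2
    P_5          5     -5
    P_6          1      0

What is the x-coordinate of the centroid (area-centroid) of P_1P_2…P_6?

-194/111

Apply Gauss's area formula. First the cross-terms c_i = x_i·y_{i+1} − x_{i+1}·y_i:
  27, 32, 14, 30, 5, 3  ⇒  2A = 111, A = 55.5.
Then Σ (x_i + x_{i+1})·c_i = -582, so x̄ = -582 / (6·55.5) = -194/111.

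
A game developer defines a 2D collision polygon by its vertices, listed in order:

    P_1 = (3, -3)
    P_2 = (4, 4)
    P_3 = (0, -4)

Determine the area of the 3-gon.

10

Apply the shoelace (surveyor's) formula: 2A = Σ (x_i·y_{i+1} − x_{i+1}·y_i), indices taken mod 3.
Cross-terms: 24, -16, 12  ⇒  Σ = 20
Area = |Σ|/2 = 10.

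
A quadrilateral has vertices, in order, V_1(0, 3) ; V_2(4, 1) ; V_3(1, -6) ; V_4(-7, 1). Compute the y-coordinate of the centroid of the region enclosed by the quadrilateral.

Apply the surveyor's formula. First the cross-terms c_i = x_i·y_{i+1} − x_{i+1}·y_i:
  -12, -25, -41, -21  ⇒  2A = -99, A = -49.5.
Then Σ (y_i + y_{i+1})·c_i = 198, so ȳ = 198 / (6·(-49.5)) = -2/3.

-2/3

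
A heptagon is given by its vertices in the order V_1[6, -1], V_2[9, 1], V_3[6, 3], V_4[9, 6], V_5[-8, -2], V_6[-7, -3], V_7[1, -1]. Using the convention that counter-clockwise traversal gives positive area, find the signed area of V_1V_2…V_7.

Apply the shoelace formula: 2A = Σ (x_i·y_{i+1} − x_{i+1}·y_i), indices taken mod 7.
Σ = (15) + (21) + (9) + (30) + (10) + (10) + (5) = 100
Signed area = Σ/2 = 50 (positive ⇒ counter-clockwise traversal).

50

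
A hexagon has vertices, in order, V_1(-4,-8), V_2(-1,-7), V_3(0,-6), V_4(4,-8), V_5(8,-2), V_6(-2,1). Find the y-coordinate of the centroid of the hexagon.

Apply the shoelace formula. First the cross-terms c_i = x_i·y_{i+1} − x_{i+1}·y_i:
  20, 6, 24, 56, 4, 20  ⇒  2A = 130, A = 65.
Then Σ (y_i + y_{i+1})·c_i = -1418, so ȳ = -1418 / (6·65) = -709/195.

-709/195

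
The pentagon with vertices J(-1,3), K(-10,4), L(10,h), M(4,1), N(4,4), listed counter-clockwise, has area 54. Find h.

-6

Write out the shoelace sum; only the two edges meeting at L involve h:
2·Area = [((-10)·h − 10·4) + (10·1 − 4·h)] + 54
       = -14·h + 24 = 108
⇒ h = -6.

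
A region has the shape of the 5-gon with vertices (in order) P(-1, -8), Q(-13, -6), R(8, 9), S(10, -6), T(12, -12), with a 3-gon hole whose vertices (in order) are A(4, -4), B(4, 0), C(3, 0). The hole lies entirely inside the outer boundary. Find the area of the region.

228.5

Outer boundary:
P→Q: (-1)(-6) − (-13)(-8) = -98
Q→R: (-13)(9) − (8)(-6) = -69
R→S: (8)(-6) − (10)(9) = -138
S→T: (10)(-12) − (12)(-6) = -48
T→P: (12)(-8) − (-1)(-12) = -108
Σ = -461
Area = |Σ|/2 = 230.5.
Hole:
Apply Gauss's area formula: 2A = Σ (x_i·y_{i+1} − x_{i+1}·y_i), indices taken mod 3.
Σ = (16) + (0) + (-12) = 4
Area = |Σ|/2 = 2.
Net area = 230.5 − 2 = 228.5.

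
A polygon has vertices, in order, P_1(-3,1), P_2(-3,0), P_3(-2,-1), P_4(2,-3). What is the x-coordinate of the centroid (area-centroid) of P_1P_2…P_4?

Apply the shoelace formula. First the cross-terms c_i = x_i·y_{i+1} − x_{i+1}·y_i:
  3, 3, 8, -7  ⇒  2A = 7, A = 3.5.
Then Σ (x_i + x_{i+1})·c_i = -26, so x̄ = -26 / (6·3.5) = -26/21.

-26/21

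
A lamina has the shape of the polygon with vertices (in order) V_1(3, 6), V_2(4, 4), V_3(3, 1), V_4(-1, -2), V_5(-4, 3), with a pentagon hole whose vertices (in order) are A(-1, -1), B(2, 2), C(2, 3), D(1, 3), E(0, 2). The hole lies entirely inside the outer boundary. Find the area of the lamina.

Outer boundary:
Σ = (-12) + (-8) + (-5) + (-11) + (-33) = -69
Area = |Σ|/2 = 34.5.
Hole:
Σ = (0) + (2) + (3) + (2) + (2) = 9
Area = |Σ|/2 = 4.5.
Net area = 34.5 − 4.5 = 30.

30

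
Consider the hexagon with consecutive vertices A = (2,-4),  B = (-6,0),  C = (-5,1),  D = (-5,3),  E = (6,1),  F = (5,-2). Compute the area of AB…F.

Apply the shoelace formula: 2A = Σ (x_i·y_{i+1} − x_{i+1}·y_i), indices taken mod 6.
A→B: (2)(0) − (-6)(-4) = -24
B→C: (-6)(1) − (-5)(0) = -6
C→D: (-5)(3) − (-5)(1) = -10
D→E: (-5)(1) − (6)(3) = -23
E→F: (6)(-2) − (5)(1) = -17
F→A: (5)(-4) − (2)(-2) = -16
Σ = -96
Area = |Σ|/2 = 48.

48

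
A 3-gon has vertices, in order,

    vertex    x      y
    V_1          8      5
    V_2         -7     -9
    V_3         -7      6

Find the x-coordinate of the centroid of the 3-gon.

-2

Apply the shoelace (surveyor's) formula. First the cross-terms c_i = x_i·y_{i+1} − x_{i+1}·y_i:
  -37, -105, -83  ⇒  2A = -225, A = -112.5.
Then Σ (x_i + x_{i+1})·c_i = 1350, so x̄ = 1350 / (6·(-112.5)) = -2.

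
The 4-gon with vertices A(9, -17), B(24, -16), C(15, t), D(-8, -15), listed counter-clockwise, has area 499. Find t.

Write out the shoelace sum; only the two edges meeting at C involve t:
2·Area = [(24·t − 15·(-16)) + (15·(-15) − (-8)·t)] + 535
       = 32·t + 550 = 998
⇒ t = 14.

14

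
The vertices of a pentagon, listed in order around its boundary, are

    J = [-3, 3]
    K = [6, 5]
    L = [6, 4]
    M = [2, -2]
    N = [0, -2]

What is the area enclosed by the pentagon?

34.5

Apply the surveyor's formula: 2A = Σ (x_i·y_{i+1} − x_{i+1}·y_i), indices taken mod 5.
J→K: (-3)(5) − (6)(3) = -33
K→L: (6)(4) − (6)(5) = -6
L→M: (6)(-2) − (2)(4) = -20
M→N: (2)(-2) − (0)(-2) = -4
N→J: (0)(3) − (-3)(-2) = -6
Σ = -69
Area = |Σ|/2 = 34.5.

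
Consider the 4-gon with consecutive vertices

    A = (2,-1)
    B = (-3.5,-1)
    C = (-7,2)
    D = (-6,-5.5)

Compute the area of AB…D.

A→B: (2)(-1) − (-3.5)(-1) = -5.5
B→C: (-3.5)(2) − (-7)(-1) = -14
C→D: (-7)(-5.5) − (-6)(2) = 50.5
D→A: (-6)(-1) − (2)(-5.5) = 17
Σ = 48
Area = |Σ|/2 = 24.

24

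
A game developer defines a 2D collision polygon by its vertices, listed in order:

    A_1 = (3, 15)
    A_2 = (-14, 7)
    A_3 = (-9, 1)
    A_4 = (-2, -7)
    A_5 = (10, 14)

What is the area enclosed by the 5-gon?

247.5

Apply the shoelace formula: 2A = Σ (x_i·y_{i+1} − x_{i+1}·y_i), indices taken mod 5.
Cross-terms: 231, 49, 65, 42, 108  ⇒  Σ = 495
Area = |Σ|/2 = 247.5.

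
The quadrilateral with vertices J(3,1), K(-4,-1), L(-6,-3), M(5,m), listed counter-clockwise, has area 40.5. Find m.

-6

The doubled signed area Σ (x_i y_{i+1} − x_{i+1} y_i) is linear in m.
With m=0 it equals 27; the coefficient of m is -9 (from the two edges through M).
So -9·m + 27 = 2·40.5 = 81 ⇒ m = -6.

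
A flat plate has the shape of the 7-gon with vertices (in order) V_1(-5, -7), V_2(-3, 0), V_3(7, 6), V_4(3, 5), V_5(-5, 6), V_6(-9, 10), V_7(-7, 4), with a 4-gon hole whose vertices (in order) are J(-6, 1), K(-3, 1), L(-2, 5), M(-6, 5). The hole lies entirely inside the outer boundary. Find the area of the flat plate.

50

Outer boundary:
Apply the shoelace formula: 2A = Σ (x_i·y_{i+1} − x_{i+1}·y_i), indices taken mod 7.
Σ = (-21) + (-18) + (17) + (43) + (4) + (34) + (69) = 128
Area = |Σ|/2 = 64.
Hole:
Σ = (-3) + (-13) + (20) + (24) = 28
Area = |Σ|/2 = 14.
Net area = 64 − 14 = 50.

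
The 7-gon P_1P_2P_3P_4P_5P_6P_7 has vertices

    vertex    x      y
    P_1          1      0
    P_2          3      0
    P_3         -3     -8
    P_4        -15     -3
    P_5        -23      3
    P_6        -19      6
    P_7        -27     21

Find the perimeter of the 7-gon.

92

|P_1P_2| = √((2)² + (0)²) = √4 = 2
|P_2P_3| = √((-6)² + (-8)²) = √100 = 10
|P_3P_4| = √((-12)² + (5)²) = √169 = 13
|P_4P_5| = √((-8)² + (6)²) = √100 = 10
|P_5P_6| = √((4)² + (3)²) = √25 = 5
|P_6P_7| = √((-8)² + (15)²) = √289 = 17
|P_7P_1| = √((28)² + (-21)²) = √1225 = 35
Perimeter = 2 + 10 + 13 + 10 + 5 + 17 + 35 = 92.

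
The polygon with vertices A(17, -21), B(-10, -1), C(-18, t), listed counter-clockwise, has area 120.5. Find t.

-4

The doubled signed area Σ (x_i y_{i+1} − x_{i+1} y_i) is linear in t.
With t=0 it equals 133; the coefficient of t is -27 (from the two edges through C).
So -27·t + 133 = 2·120.5 = 241 ⇒ t = -4.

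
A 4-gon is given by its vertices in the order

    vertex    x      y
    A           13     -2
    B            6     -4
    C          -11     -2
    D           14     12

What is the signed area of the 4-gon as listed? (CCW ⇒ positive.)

Apply the shoelace formula: 2A = Σ (x_i·y_{i+1} − x_{i+1}·y_i), indices taken mod 4.
A→B: (13)(-4) − (6)(-2) = -40
B→C: (6)(-2) − (-11)(-4) = -56
C→D: (-11)(12) − (14)(-2) = -104
D→A: (14)(-2) − (13)(12) = -184
Σ = -384
Signed area = Σ/2 = -192 (negative ⇒ clockwise traversal).

-192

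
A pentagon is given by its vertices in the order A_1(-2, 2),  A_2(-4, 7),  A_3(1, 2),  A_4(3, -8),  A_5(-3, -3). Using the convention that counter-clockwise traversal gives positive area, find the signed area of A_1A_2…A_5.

Apply the shoelace (surveyor's) formula: 2A = Σ (x_i·y_{i+1} − x_{i+1}·y_i), indices taken mod 5.
A_1→A_2: (-2)(7) − (-4)(2) = -6
A_2→A_3: (-4)(2) − (1)(7) = -15
A_3→A_4: (1)(-8) − (3)(2) = -14
A_4→A_5: (3)(-3) − (-3)(-8) = -33
A_5→A_1: (-3)(2) − (-2)(-3) = -12
Σ = -80
Signed area = Σ/2 = -40 (negative ⇒ clockwise traversal).

-40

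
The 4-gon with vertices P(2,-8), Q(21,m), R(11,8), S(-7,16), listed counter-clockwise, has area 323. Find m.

Write out the shoelace sum; only the two edges meeting at Q involve m:
2·Area = [(2·m − 21·(-8)) + (21·8 − 11·m)] + 256
       = -9·m + 592 = 646
⇒ m = -6.

-6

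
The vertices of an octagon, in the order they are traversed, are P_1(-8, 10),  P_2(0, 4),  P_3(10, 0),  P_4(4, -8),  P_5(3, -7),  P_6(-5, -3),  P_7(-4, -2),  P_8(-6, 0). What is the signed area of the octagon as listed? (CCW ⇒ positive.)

Cross-terms: -32, -40, -80, -4, -44, -2, -12, -60  ⇒  Σ = -274
Signed area = Σ/2 = -137 (negative ⇒ clockwise traversal).

-137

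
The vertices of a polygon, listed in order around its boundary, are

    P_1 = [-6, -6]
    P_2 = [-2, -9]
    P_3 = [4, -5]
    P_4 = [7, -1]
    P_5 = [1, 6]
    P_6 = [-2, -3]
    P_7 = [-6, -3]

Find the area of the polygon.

88.5

Σ = (42) + (46) + (31) + (43) + (9) + (-12) + (18) = 177
Area = |Σ|/2 = 88.5.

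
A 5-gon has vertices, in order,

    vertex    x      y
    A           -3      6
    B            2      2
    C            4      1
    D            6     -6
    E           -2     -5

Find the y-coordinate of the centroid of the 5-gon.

Apply the surveyor's formula. First the cross-terms c_i = x_i·y_{i+1} − x_{i+1}·y_i:
  -18, -6, -30, -42, -27  ⇒  2A = -123, A = -61.5.
Then Σ (y_i + y_{i+1})·c_i = 423, so ȳ = 423 / (6·(-61.5)) = -47/41.

-47/41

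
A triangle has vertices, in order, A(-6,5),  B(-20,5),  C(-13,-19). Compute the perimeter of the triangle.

64

|AB| = √((-14)² + (0)²) = √196 = 14
|BC| = √((7)² + (-24)²) = √625 = 25
|CA| = √((7)² + (24)²) = √625 = 25
Perimeter = 14 + 25 + 25 = 64.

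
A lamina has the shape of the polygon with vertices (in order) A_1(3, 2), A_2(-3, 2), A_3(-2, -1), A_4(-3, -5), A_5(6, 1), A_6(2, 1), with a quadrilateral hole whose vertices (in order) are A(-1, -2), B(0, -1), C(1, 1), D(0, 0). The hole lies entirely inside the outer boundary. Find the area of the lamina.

28

Outer boundary:
Σ = (12) + (7) + (7) + (27) + (4) + (1) = 58
Area = |Σ|/2 = 29.
Hole:
Apply the surveyor's formula: 2A = Σ (x_i·y_{i+1} − x_{i+1}·y_i), indices taken mod 4.
Cross-terms: 1, 1, 0, 0  ⇒  Σ = 2
Area = |Σ|/2 = 1.
Net area = 29 − 1 = 28.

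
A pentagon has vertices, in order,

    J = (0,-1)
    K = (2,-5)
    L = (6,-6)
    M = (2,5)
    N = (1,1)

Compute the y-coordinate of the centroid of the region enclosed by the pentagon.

-45/29

Apply the shoelace formula. First the cross-terms c_i = x_i·y_{i+1} − x_{i+1}·y_i:
  2, 18, 42, -3, -1  ⇒  2A = 58, A = 29.
Then Σ (y_i + y_{i+1})·c_i = -270, so ȳ = -270 / (6·29) = -45/29.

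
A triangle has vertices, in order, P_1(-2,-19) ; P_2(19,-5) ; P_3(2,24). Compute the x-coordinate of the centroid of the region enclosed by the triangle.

19/3

Apply the shoelace (surveyor's) formula. First the cross-terms c_i = x_i·y_{i+1} − x_{i+1}·y_i:
  371, 466, 10  ⇒  2A = 847, A = 423.5.
Then Σ (x_i + x_{i+1})·c_i = 16093, so x̄ = 16093 / (6·423.5) = 19/3.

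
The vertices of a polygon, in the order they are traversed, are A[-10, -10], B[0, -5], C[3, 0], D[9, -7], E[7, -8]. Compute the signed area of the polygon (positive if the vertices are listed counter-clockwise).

Apply the shoelace formula: 2A = Σ (x_i·y_{i+1} − x_{i+1}·y_i), indices taken mod 5.
Cross-terms: 50, 15, -21, -23, -150  ⇒  Σ = -129
Signed area = Σ/2 = -64.5 (negative ⇒ clockwise traversal).

-64.5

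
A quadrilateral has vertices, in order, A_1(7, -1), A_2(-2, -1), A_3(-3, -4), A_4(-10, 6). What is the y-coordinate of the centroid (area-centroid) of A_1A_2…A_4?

Apply the shoelace (surveyor's) formula. First the cross-terms c_i = x_i·y_{i+1} − x_{i+1}·y_i:
  -9, 5, -58, -32  ⇒  2A = -94, A = -47.
Then Σ (y_i + y_{i+1})·c_i = -283, so ȳ = -283 / (6·(-47)) = 283/282.

283/282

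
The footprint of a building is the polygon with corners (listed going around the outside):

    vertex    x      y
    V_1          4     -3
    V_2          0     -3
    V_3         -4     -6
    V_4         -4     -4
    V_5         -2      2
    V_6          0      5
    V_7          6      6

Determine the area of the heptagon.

V_1→V_2: (4)(-3) − (0)(-3) = -12
V_2→V_3: (0)(-6) − (-4)(-3) = -12
V_3→V_4: (-4)(-4) − (-4)(-6) = -8
V_4→V_5: (-4)(2) − (-2)(-4) = -16
V_5→V_6: (-2)(5) − (0)(2) = -10
V_6→V_7: (0)(6) − (6)(5) = -30
V_7→V_1: (6)(-3) − (4)(6) = -42
Σ = -130
Area = |Σ|/2 = 65.

65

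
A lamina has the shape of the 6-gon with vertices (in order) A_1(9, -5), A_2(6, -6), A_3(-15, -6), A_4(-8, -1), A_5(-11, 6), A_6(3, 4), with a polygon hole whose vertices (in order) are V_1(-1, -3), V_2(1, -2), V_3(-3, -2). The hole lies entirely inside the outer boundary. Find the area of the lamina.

175.5

Outer boundary:
A_1→A_2: (9)(-6) − (6)(-5) = -24
A_2→A_3: (6)(-6) − (-15)(-6) = -126
A_3→A_4: (-15)(-1) − (-8)(-6) = -33
A_4→A_5: (-8)(6) − (-11)(-1) = -59
A_5→A_6: (-11)(4) − (3)(6) = -62
A_6→A_1: (3)(-5) − (9)(4) = -51
Σ = -355
Area = |Σ|/2 = 177.5.
Hole:
Apply the shoelace formula: 2A = Σ (x_i·y_{i+1} − x_{i+1}·y_i), indices taken mod 3.
Cross-terms: 5, -8, 7  ⇒  Σ = 4
Area = |Σ|/2 = 2.
Net area = 177.5 − 2 = 175.5.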